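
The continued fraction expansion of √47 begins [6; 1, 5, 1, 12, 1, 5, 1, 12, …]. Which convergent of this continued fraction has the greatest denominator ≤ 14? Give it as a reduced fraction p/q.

a_0 = 6: 6/1  (≤ bound)
a_1 = 1: 7/1  (≤ bound)
a_2 = 5: 41/6  (≤ bound)
a_3 = 1: 48/7  (≤ bound)
a_4 = 12: 617/90  (> 14, stop)

48/7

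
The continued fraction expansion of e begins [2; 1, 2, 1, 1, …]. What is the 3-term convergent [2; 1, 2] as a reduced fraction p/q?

8/3

Start with 2.
1 + 1/(2/1) = 1 + 1/2 = 3/2
2 + 1/(3/2) = 2 + 2/3 = 8/3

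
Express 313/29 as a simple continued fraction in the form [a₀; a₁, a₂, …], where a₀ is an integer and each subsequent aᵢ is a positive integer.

[10; 1, 3, 1, 5]

313 = 10·29 + 23, so a_0 = 10
29 = 1·23 + 6, so a_1 = 1
23 = 3·6 + 5, so a_2 = 3
6 = 1·5 + 1, so a_3 = 1
5 = 5·1 + 0, so a_4 = 5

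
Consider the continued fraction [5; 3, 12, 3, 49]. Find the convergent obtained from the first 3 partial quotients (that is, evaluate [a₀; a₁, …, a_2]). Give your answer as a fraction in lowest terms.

197/37

a_0 = 5: 5/1
a_1 = 3: 16/3
a_2 = 12: 197/37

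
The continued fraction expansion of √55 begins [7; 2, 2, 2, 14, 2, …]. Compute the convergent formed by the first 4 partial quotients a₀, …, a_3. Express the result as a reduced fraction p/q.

89/12

a_0 = 7: 7/1
a_1 = 2: 15/2
a_2 = 2: 37/5
a_3 = 2: 89/12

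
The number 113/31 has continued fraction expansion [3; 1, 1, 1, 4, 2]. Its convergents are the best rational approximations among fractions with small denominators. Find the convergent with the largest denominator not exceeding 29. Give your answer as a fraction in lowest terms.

51/14

a_0 = 3: 3/1  (≤ bound)
a_1 = 1: 4/1  (≤ bound)
a_2 = 1: 7/2  (≤ bound)
a_3 = 1: 11/3  (≤ bound)
a_4 = 4: 51/14  (≤ bound)
a_5 = 2: 113/31  (> 29, stop)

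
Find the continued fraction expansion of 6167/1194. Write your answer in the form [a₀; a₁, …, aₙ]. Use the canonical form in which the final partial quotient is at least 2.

[5; 6, 16, 2, 2, 2]

⌊6167/1194⌋ = 5, remainder 197
⌊1194/197⌋ = 6, remainder 12
⌊197/12⌋ = 16, remainder 5
⌊12/5⌋ = 2, remainder 2
⌊5/2⌋ = 2, remainder 1
⌊2/1⌋ = 2, remainder 0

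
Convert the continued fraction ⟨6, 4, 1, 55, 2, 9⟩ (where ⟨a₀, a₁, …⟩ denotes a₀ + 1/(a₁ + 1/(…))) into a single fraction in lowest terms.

33149/5346

Start with 9.
2 + 1/(9/1) = 2 + 1/9 = 19/9
55 + 1/(19/9) = 55 + 9/19 = 1054/19
1 + 1/(1054/19) = 1 + 19/1054 = 1073/1054
4 + 1/(1073/1054) = 4 + 1054/1073 = 5346/1073
6 + 1/(5346/1073) = 6 + 1073/5346 = 33149/5346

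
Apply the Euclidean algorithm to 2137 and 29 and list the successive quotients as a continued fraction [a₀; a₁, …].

Repeatedly divide and take the remainder:
2137 ÷ 29 → quotient 73, remainder 20
29 ÷ 20 → quotient 1, remainder 9
20 ÷ 9 → quotient 2, remainder 2
9 ÷ 2 → quotient 4, remainder 1
2 ÷ 1 → quotient 2, remainder 0

[73; 1, 2, 4, 2]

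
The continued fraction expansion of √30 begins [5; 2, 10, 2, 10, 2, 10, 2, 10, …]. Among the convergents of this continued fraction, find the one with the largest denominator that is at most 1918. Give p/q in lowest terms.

a_0 = 5: 5/1  (≤ bound)
a_1 = 2: 11/2  (≤ bound)
a_2 = 10: 115/21  (≤ bound)
a_3 = 2: 241/44  (≤ bound)
a_4 = 10: 2525/461  (≤ bound)
a_5 = 2: 5291/966  (≤ bound)
a_6 = 10: 55435/10121  (> 1918, stop)

5291/966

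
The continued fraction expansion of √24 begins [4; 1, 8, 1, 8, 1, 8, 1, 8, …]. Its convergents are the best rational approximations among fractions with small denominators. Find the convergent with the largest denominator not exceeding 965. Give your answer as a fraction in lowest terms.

a_0 = 4: 4/1  (≤ bound)
a_1 = 1: 5/1  (≤ bound)
a_2 = 8: 44/9  (≤ bound)
a_3 = 1: 49/10  (≤ bound)
a_4 = 8: 436/89  (≤ bound)
a_5 = 1: 485/99  (≤ bound)
a_6 = 8: 4316/881  (≤ bound)
a_7 = 1: 4801/980  (> 965, stop)

4316/881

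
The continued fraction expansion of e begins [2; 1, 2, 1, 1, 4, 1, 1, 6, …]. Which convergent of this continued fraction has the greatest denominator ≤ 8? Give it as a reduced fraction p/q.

19/7

a_0 = 2: 2/1  (≤ bound)
a_1 = 1: 3/1  (≤ bound)
a_2 = 2: 8/3  (≤ bound)
a_3 = 1: 11/4  (≤ bound)
a_4 = 1: 19/7  (≤ bound)
a_5 = 4: 87/32  (> 8, stop)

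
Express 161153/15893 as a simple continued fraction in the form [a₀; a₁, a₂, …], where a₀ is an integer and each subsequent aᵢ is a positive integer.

[10; 7, 6, 1, 2, 3, 2, 14]

161153 = 10·15893 + 2223, so a_0 = 10
15893 = 7·2223 + 332, so a_1 = 7
2223 = 6·332 + 231, so a_2 = 6
332 = 1·231 + 101, so a_3 = 1
231 = 2·101 + 29, so a_4 = 2
101 = 3·29 + 14, so a_5 = 3
29 = 2·14 + 1, so a_6 = 2
14 = 14·1 + 0, so a_7 = 14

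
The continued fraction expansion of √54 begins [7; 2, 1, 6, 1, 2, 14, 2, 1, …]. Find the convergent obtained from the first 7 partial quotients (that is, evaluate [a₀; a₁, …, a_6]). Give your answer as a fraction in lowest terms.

6959/947

a_0 = 7: 7/1
a_1 = 2: 15/2
a_2 = 1: 22/3
a_3 = 6: 147/20
a_4 = 1: 169/23
a_5 = 2: 485/66
a_6 = 14: 6959/947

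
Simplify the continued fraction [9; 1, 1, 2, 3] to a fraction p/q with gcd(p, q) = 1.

Starting at the tail and folding back:
Start with 3.
2 + 1/(3/1) = 2 + 1/3 = 7/3
1 + 1/(7/3) = 1 + 3/7 = 10/7
1 + 1/(10/7) = 1 + 7/10 = 17/10
9 + 1/(17/10) = 9 + 10/17 = 163/17

163/17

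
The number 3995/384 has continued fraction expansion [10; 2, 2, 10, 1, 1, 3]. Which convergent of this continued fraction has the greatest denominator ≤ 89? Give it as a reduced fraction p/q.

List convergents until the denominator exceeds the bound:
a_0 = 10: 10/1  (≤ bound)
a_1 = 2: 21/2  (≤ bound)
a_2 = 2: 52/5  (≤ bound)
a_3 = 10: 541/52  (≤ bound)
a_4 = 1: 593/57  (≤ bound)
a_5 = 1: 1134/109  (> 89, stop)

593/57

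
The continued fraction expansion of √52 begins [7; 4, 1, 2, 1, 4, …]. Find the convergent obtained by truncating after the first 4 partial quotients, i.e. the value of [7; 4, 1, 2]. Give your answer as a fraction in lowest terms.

101/14

Work from the innermost term outward:
Start with 2.
1 + 1/(2/1) = 1 + 1/2 = 3/2
4 + 1/(3/2) = 4 + 2/3 = 14/3
7 + 1/(14/3) = 7 + 3/14 = 101/14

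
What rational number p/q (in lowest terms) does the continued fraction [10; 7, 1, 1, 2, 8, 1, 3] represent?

14083/1390

Start with 3.
1 + 1/(3/1) = 1 + 1/3 = 4/3
8 + 1/(4/3) = 8 + 3/4 = 35/4
2 + 1/(35/4) = 2 + 4/35 = 74/35
1 + 1/(74/35) = 1 + 35/74 = 109/74
1 + 1/(109/74) = 1 + 74/109 = 183/109
7 + 1/(183/109) = 7 + 109/183 = 1390/183
10 + 1/(1390/183) = 10 + 183/1390 = 14083/1390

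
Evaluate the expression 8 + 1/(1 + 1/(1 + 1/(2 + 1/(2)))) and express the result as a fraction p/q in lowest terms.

103/12

Start with 2.
2 + 1/(2/1) = 2 + 1/2 = 5/2
1 + 1/(5/2) = 1 + 2/5 = 7/5
1 + 1/(7/5) = 1 + 5/7 = 12/7
8 + 1/(12/7) = 8 + 7/12 = 103/12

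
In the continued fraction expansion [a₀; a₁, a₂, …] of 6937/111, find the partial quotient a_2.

55

6937 ÷ 111 → quotient 62, remainder 55
111 ÷ 55 → quotient 2, remainder 1
55 ÷ 1 → quotient 55, remainder 0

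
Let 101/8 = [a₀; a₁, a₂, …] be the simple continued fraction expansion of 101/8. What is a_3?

101 ÷ 8 → quotient 12, remainder 5
8 ÷ 5 → quotient 1, remainder 3
5 ÷ 3 → quotient 1, remainder 2
3 ÷ 2 → quotient 1, remainder 1

1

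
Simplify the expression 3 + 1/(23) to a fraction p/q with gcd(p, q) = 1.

Start with 23.
3 + 1/(23/1) = 3 + 1/23 = 70/23

70/23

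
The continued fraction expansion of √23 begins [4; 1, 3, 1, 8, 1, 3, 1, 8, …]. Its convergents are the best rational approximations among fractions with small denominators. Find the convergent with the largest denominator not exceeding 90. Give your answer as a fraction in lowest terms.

List convergents until the denominator exceeds the bound:
a_0 = 4: 4/1  (≤ bound)
a_1 = 1: 5/1  (≤ bound)
a_2 = 3: 19/4  (≤ bound)
a_3 = 1: 24/5  (≤ bound)
a_4 = 8: 211/44  (≤ bound)
a_5 = 1: 235/49  (≤ bound)
a_6 = 3: 916/191  (> 90, stop)

235/49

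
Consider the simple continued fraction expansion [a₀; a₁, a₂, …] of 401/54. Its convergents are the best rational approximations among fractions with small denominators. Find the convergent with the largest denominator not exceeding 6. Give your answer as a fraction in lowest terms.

a_0 = 7: 7/1  (≤ bound)
a_1 = 2: 15/2  (≤ bound)
a_2 = 2: 37/5  (≤ bound)
a_3 = 1: 52/7  (> 6, stop)

37/5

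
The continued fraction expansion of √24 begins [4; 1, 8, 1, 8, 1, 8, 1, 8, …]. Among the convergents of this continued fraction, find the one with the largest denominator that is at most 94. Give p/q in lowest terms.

a_0 = 4: 4/1  (≤ bound)
a_1 = 1: 5/1  (≤ bound)
a_2 = 8: 44/9  (≤ bound)
a_3 = 1: 49/10  (≤ bound)
a_4 = 8: 436/89  (≤ bound)
a_5 = 1: 485/99  (> 94, stop)

436/89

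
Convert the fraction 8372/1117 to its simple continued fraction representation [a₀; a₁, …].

Apply division with remainder until the remainder is 0:
⌊8372/1117⌋ = 7, remainder 553
⌊1117/553⌋ = 2, remainder 11
⌊553/11⌋ = 50, remainder 3
⌊11/3⌋ = 3, remainder 2
⌊3/2⌋ = 1, remainder 1
⌊2/1⌋ = 2, remainder 0

[7; 2, 50, 3, 1, 2]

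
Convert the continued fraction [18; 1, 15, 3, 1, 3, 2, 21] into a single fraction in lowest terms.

a_0 = 18: 18/1
a_1 = 1: 19/1
a_2 = 15: 303/16
a_3 = 3: 928/49
a_4 = 1: 1231/65
a_5 = 3: 4621/244
a_6 = 2: 10473/553
a_7 = 21: 224554/11857

224554/11857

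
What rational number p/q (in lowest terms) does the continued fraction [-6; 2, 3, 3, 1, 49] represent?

-8311/1493

Start with 49.
1 + 1/(49/1) = 1 + 1/49 = 50/49
3 + 1/(50/49) = 3 + 49/50 = 199/50
3 + 1/(199/50) = 3 + 50/199 = 647/199
2 + 1/(647/199) = 2 + 199/647 = 1493/647
-6 + 1/(1493/647) = -6 + 647/1493 = -8311/1493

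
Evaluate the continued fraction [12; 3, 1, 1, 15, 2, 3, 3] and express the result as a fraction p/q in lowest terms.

Work from the innermost term outward:
Start with 3.
3 + 1/(3/1) = 3 + 1/3 = 10/3
2 + 1/(10/3) = 2 + 3/10 = 23/10
15 + 1/(23/10) = 15 + 10/23 = 355/23
1 + 1/(355/23) = 1 + 23/355 = 378/355
1 + 1/(378/355) = 1 + 355/378 = 733/378
3 + 1/(733/378) = 3 + 378/733 = 2577/733
12 + 1/(2577/733) = 12 + 733/2577 = 31657/2577

31657/2577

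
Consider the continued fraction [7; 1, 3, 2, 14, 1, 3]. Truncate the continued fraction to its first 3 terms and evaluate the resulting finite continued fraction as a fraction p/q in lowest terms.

Compute successive convergents:
a_0 = 7: 7/1
a_1 = 1: 8/1
a_2 = 3: 31/4

31/4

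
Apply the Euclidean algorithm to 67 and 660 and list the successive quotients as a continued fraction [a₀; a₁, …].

[0; 9, 1, 5, 1, 2, 3]

Run the Euclidean algorithm, recording each quotient:
67 ÷ 660 → quotient 0, remainder 67
660 ÷ 67 → quotient 9, remainder 57
67 ÷ 57 → quotient 1, remainder 10
57 ÷ 10 → quotient 5, remainder 7
10 ÷ 7 → quotient 1, remainder 3
7 ÷ 3 → quotient 2, remainder 1
3 ÷ 1 → quotient 3, remainder 0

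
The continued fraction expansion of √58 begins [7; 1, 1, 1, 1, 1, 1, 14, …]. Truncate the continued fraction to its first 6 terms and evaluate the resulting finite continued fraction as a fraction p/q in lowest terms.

61/8

a_0 = 7: 7/1
a_1 = 1: 8/1
a_2 = 1: 15/2
a_3 = 1: 23/3
a_4 = 1: 38/5
a_5 = 1: 61/8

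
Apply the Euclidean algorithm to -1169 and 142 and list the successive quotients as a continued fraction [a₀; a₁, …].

[-9; 1, 3, 3, 3, 3]

⌊-1169/142⌋ = -9, remainder 109
⌊142/109⌋ = 1, remainder 33
⌊109/33⌋ = 3, remainder 10
⌊33/10⌋ = 3, remainder 3
⌊10/3⌋ = 3, remainder 1
⌊3/1⌋ = 3, remainder 0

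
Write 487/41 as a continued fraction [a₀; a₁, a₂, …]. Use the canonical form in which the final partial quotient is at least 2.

487 ÷ 41 → quotient 11, remainder 36
41 ÷ 36 → quotient 1, remainder 5
36 ÷ 5 → quotient 7, remainder 1
5 ÷ 1 → quotient 5, remainder 0

[11; 1, 7, 5]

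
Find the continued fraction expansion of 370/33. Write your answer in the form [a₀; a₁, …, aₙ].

⌊370/33⌋ = 11, remainder 7
⌊33/7⌋ = 4, remainder 5
⌊7/5⌋ = 1, remainder 2
⌊5/2⌋ = 2, remainder 1
⌊2/1⌋ = 2, remainder 0

[11; 4, 1, 2, 2]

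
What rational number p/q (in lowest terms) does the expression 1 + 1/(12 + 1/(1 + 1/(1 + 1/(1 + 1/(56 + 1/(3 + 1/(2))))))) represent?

Start with 2.
3 + 1/(2/1) = 3 + 1/2 = 7/2
56 + 1/(7/2) = 56 + 2/7 = 394/7
1 + 1/(394/7) = 1 + 7/394 = 401/394
1 + 1/(401/394) = 1 + 394/401 = 795/401
1 + 1/(795/401) = 1 + 401/795 = 1196/795
12 + 1/(1196/795) = 12 + 795/1196 = 15147/1196
1 + 1/(15147/1196) = 1 + 1196/15147 = 16343/15147

16343/15147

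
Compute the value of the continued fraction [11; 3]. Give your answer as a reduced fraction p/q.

Collapse the nested fraction from the inside out:
Start with 3.
11 + 1/(3/1) = 11 + 1/3 = 34/3

34/3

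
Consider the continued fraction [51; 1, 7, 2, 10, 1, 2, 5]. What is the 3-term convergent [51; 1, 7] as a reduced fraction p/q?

Compute successive convergents:
a_0 = 51: 51/1
a_1 = 1: 52/1
a_2 = 7: 415/8

415/8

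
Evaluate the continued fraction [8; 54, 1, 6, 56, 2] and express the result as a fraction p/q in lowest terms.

Start with 2.
56 + 1/(2/1) = 56 + 1/2 = 113/2
6 + 1/(113/2) = 6 + 2/113 = 680/113
1 + 1/(680/113) = 1 + 113/680 = 793/680
54 + 1/(793/680) = 54 + 680/793 = 43502/793
8 + 1/(43502/793) = 8 + 793/43502 = 348809/43502

348809/43502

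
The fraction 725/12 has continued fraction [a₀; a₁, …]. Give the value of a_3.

Apply division with remainder until the remainder is 0:
⌊725/12⌋ = 60, remainder 5
⌊12/5⌋ = 2, remainder 2
⌊5/2⌋ = 2, remainder 1
⌊2/1⌋ = 2, remainder 0

2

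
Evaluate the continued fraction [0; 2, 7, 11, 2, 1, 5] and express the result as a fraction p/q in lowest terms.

Build up convergents one term at a time:
a_0 = 0: 0/1
a_1 = 2: 1/2
a_2 = 7: 7/15
a_3 = 11: 78/167
a_4 = 2: 163/349
a_5 = 1: 241/516
a_6 = 5: 1368/2929

1368/2929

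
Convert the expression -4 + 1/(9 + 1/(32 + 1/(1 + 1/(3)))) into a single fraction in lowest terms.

Start with 3.
1 + 1/(3/1) = 1 + 1/3 = 4/3
32 + 1/(4/3) = 32 + 3/4 = 131/4
9 + 1/(131/4) = 9 + 4/131 = 1183/131
-4 + 1/(1183/131) = -4 + 131/1183 = -4601/1183

-4601/1183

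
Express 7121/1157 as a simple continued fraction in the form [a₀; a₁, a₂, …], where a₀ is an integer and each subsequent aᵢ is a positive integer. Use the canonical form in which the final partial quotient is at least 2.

⌊7121/1157⌋ = 6, remainder 179
⌊1157/179⌋ = 6, remainder 83
⌊179/83⌋ = 2, remainder 13
⌊83/13⌋ = 6, remainder 5
⌊13/5⌋ = 2, remainder 3
⌊5/3⌋ = 1, remainder 2
⌊3/2⌋ = 1, remainder 1
⌊2/1⌋ = 2, remainder 0

[6; 6, 2, 6, 2, 1, 1, 2]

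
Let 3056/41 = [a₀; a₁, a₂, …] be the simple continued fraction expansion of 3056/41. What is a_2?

1

3056 ÷ 41 → quotient 74, remainder 22
41 ÷ 22 → quotient 1, remainder 19
22 ÷ 19 → quotient 1, remainder 3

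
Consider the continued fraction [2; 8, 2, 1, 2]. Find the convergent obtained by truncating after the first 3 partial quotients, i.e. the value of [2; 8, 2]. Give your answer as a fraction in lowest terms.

36/17

Build up convergents one term at a time:
a_0 = 2: 2/1
a_1 = 8: 17/8
a_2 = 2: 36/17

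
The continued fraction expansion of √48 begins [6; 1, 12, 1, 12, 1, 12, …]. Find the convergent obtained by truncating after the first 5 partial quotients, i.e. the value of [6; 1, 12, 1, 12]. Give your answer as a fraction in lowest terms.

Work from the innermost term outward:
Start with 12.
1 + 1/(12/1) = 1 + 1/12 = 13/12
12 + 1/(13/12) = 12 + 12/13 = 168/13
1 + 1/(168/13) = 1 + 13/168 = 181/168
6 + 1/(181/168) = 6 + 168/181 = 1254/181

1254/181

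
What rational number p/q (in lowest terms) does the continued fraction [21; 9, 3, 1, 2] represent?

2153/102

Use the convergent recurrence hₖ = aₖ·hₖ₋₁ + hₖ₋₂ (and likewise for the denominators kₖ):
a_0 = 21: 21/1
a_1 = 9: 190/9
a_2 = 3: 591/28
a_3 = 1: 781/37
a_4 = 2: 2153/102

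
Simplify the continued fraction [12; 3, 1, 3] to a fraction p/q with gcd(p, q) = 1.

Start with 3.
1 + 1/(3/1) = 1 + 1/3 = 4/3
3 + 1/(4/3) = 3 + 3/4 = 15/4
12 + 1/(15/4) = 12 + 4/15 = 184/15

184/15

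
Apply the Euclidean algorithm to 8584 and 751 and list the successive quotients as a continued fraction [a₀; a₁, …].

[11; 2, 3, 13, 8]

Run the Euclidean algorithm, recording each quotient:
8584 = 11·751 + 323, so a_0 = 11
751 = 2·323 + 105, so a_1 = 2
323 = 3·105 + 8, so a_2 = 3
105 = 13·8 + 1, so a_3 = 13
8 = 8·1 + 0, so a_4 = 8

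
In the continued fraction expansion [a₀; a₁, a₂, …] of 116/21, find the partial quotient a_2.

Repeatedly divide and take the remainder:
116 ÷ 21 → quotient 5, remainder 11
21 ÷ 11 → quotient 1, remainder 10
11 ÷ 10 → quotient 1, remainder 1

1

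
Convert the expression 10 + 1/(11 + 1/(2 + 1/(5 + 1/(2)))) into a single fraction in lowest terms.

2774/275

Use the convergent recurrence hₖ = aₖ·hₖ₋₁ + hₖ₋₂ (and likewise for the denominators kₖ):
a_0 = 10: 10/1
a_1 = 11: 111/11
a_2 = 2: 232/23
a_3 = 5: 1271/126
a_4 = 2: 2774/275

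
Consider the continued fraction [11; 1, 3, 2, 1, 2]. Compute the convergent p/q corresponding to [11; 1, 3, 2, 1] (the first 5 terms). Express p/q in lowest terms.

a_0 = 11: 11/1
a_1 = 1: 12/1
a_2 = 3: 47/4
a_3 = 2: 106/9
a_4 = 1: 153/13

153/13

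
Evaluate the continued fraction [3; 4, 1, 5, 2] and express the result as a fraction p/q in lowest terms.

202/63

Work from the innermost term outward:
Start with 2.
5 + 1/(2/1) = 5 + 1/2 = 11/2
1 + 1/(11/2) = 1 + 2/11 = 13/11
4 + 1/(13/11) = 4 + 11/13 = 63/13
3 + 1/(63/13) = 3 + 13/63 = 202/63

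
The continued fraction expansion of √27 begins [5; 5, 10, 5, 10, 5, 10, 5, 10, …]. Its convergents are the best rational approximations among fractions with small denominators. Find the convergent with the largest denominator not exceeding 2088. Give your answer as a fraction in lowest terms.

a_0 = 5: 5/1  (≤ bound)
a_1 = 5: 26/5  (≤ bound)
a_2 = 10: 265/51  (≤ bound)
a_3 = 5: 1351/260  (≤ bound)
a_4 = 10: 13775/2651  (> 2088, stop)

1351/260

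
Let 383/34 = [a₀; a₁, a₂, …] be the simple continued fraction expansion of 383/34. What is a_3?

3

⌊383/34⌋ = 11, remainder 9
⌊34/9⌋ = 3, remainder 7
⌊9/7⌋ = 1, remainder 2
⌊7/2⌋ = 3, remainder 1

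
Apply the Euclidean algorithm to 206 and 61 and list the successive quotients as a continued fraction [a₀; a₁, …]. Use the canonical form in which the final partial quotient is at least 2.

[3; 2, 1, 1, 1, 7]

⌊206/61⌋ = 3, remainder 23
⌊61/23⌋ = 2, remainder 15
⌊23/15⌋ = 1, remainder 8
⌊15/8⌋ = 1, remainder 7
⌊8/7⌋ = 1, remainder 1
⌊7/1⌋ = 7, remainder 0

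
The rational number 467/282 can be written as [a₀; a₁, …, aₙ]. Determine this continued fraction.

Repeatedly divide and take the remainder:
⌊467/282⌋ = 1, remainder 185
⌊282/185⌋ = 1, remainder 97
⌊185/97⌋ = 1, remainder 88
⌊97/88⌋ = 1, remainder 9
⌊88/9⌋ = 9, remainder 7
⌊9/7⌋ = 1, remainder 2
⌊7/2⌋ = 3, remainder 1
⌊2/1⌋ = 2, remainder 0

[1; 1, 1, 1, 9, 1, 3, 2]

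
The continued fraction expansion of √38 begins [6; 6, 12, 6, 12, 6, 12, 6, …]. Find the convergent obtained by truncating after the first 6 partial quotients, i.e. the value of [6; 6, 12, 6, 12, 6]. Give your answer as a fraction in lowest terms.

202501/32850

Start with 6.
12 + 1/(6/1) = 12 + 1/6 = 73/6
6 + 1/(73/6) = 6 + 6/73 = 444/73
12 + 1/(444/73) = 12 + 73/444 = 5401/444
6 + 1/(5401/444) = 6 + 444/5401 = 32850/5401
6 + 1/(32850/5401) = 6 + 5401/32850 = 202501/32850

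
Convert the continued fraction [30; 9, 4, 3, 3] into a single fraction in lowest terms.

11953/397

Use the convergent recurrence hₖ = aₖ·hₖ₋₁ + hₖ₋₂ (and likewise for the denominators kₖ):
a_0 = 30: 30/1
a_1 = 9: 271/9
a_2 = 4: 1114/37
a_3 = 3: 3613/120
a_4 = 3: 11953/397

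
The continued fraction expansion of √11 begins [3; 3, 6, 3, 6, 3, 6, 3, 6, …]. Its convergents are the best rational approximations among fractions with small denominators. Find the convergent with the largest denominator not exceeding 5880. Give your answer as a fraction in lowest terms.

a_0 = 3: 3/1  (≤ bound)
a_1 = 3: 10/3  (≤ bound)
a_2 = 6: 63/19  (≤ bound)
a_3 = 3: 199/60  (≤ bound)
a_4 = 6: 1257/379  (≤ bound)
a_5 = 3: 3970/1197  (≤ bound)
a_6 = 6: 25077/7561  (> 5880, stop)

3970/1197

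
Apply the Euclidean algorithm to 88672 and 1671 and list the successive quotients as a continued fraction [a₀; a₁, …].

⌊88672/1671⌋ = 53, remainder 109
⌊1671/109⌋ = 15, remainder 36
⌊109/36⌋ = 3, remainder 1
⌊36/1⌋ = 36, remainder 0

[53; 15, 3, 36]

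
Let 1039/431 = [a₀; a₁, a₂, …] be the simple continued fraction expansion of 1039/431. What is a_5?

1

⌊1039/431⌋ = 2, remainder 177
⌊431/177⌋ = 2, remainder 77
⌊177/77⌋ = 2, remainder 23
⌊77/23⌋ = 3, remainder 8
⌊23/8⌋ = 2, remainder 7
⌊8/7⌋ = 1, remainder 1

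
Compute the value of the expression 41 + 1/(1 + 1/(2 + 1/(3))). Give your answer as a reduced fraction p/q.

417/10

Starting at the tail and folding back:
Start with 3.
2 + 1/(3/1) = 2 + 1/3 = 7/3
1 + 1/(7/3) = 1 + 3/7 = 10/7
41 + 1/(10/7) = 41 + 7/10 = 417/10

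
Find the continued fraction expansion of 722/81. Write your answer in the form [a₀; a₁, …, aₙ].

⌊722/81⌋ = 8, remainder 74
⌊81/74⌋ = 1, remainder 7
⌊74/7⌋ = 10, remainder 4
⌊7/4⌋ = 1, remainder 3
⌊4/3⌋ = 1, remainder 1
⌊3/1⌋ = 3, remainder 0

[8; 1, 10, 1, 1, 3]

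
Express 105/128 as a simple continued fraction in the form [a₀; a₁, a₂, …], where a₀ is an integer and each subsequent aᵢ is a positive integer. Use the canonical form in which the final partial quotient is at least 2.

105 = 0·128 + 105, so a_0 = 0
128 = 1·105 + 23, so a_1 = 1
105 = 4·23 + 13, so a_2 = 4
23 = 1·13 + 10, so a_3 = 1
13 = 1·10 + 3, so a_4 = 1
10 = 3·3 + 1, so a_5 = 3
3 = 3·1 + 0, so a_6 = 3

[0; 1, 4, 1, 1, 3, 3]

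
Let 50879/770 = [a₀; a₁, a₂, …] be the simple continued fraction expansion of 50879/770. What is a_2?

50879 = 66·770 + 59, so a_0 = 66
770 = 13·59 + 3, so a_1 = 13
59 = 19·3 + 2, so a_2 = 19

19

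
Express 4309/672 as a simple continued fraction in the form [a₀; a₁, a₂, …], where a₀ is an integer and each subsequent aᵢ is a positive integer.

[6; 2, 2, 2, 1, 7, 5]

4309 = 6·672 + 277, so a_0 = 6
672 = 2·277 + 118, so a_1 = 2
277 = 2·118 + 41, so a_2 = 2
118 = 2·41 + 36, so a_3 = 2
41 = 1·36 + 5, so a_4 = 1
36 = 7·5 + 1, so a_5 = 7
5 = 5·1 + 0, so a_6 = 5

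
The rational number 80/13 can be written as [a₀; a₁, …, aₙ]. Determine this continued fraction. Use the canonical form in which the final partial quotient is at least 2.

Run the Euclidean algorithm, recording each quotient:
80 ÷ 13 → quotient 6, remainder 2
13 ÷ 2 → quotient 6, remainder 1
2 ÷ 1 → quotient 2, remainder 0

[6; 6, 2]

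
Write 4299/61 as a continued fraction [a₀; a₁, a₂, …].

[70; 2, 9, 1, 2]

4299 ÷ 61 → quotient 70, remainder 29
61 ÷ 29 → quotient 2, remainder 3
29 ÷ 3 → quotient 9, remainder 2
3 ÷ 2 → quotient 1, remainder 1
2 ÷ 1 → quotient 2, remainder 0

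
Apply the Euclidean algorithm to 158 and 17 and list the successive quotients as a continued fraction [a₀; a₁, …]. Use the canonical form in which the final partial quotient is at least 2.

[9; 3, 2, 2]

Repeatedly divide and take the remainder:
158 ÷ 17 → quotient 9, remainder 5
17 ÷ 5 → quotient 3, remainder 2
5 ÷ 2 → quotient 2, remainder 1
2 ÷ 1 → quotient 2, remainder 0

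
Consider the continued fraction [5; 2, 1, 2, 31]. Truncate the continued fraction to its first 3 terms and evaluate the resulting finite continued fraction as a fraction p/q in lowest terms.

16/3

Start with 1.
2 + 1/(1/1) = 2 + 1/1 = 3/1
5 + 1/(3/1) = 5 + 1/3 = 16/3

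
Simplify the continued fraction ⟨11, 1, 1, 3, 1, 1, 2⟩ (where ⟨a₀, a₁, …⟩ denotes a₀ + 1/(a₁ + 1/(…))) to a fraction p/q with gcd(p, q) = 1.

474/41

Collapse the nested fraction from the inside out:
Start with 2.
1 + 1/(2/1) = 1 + 1/2 = 3/2
1 + 1/(3/2) = 1 + 2/3 = 5/3
3 + 1/(5/3) = 3 + 3/5 = 18/5
1 + 1/(18/5) = 1 + 5/18 = 23/18
1 + 1/(23/18) = 1 + 18/23 = 41/23
11 + 1/(41/23) = 11 + 23/41 = 474/41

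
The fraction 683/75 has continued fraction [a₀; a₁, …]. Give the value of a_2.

683 = 9·75 + 8, so a_0 = 9
75 = 9·8 + 3, so a_1 = 9
8 = 2·3 + 2, so a_2 = 2

2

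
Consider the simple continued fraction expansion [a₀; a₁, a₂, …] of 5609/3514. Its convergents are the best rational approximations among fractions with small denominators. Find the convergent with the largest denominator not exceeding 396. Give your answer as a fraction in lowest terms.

a_0 = 1: 1/1  (≤ bound)
a_1 = 1: 2/1  (≤ bound)
a_2 = 1: 3/2  (≤ bound)
a_3 = 2: 8/5  (≤ bound)
a_4 = 10: 83/52  (≤ bound)
a_5 = 11: 921/577  (> 396, stop)

83/52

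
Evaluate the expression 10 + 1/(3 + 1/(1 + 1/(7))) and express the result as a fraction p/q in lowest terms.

318/31

Use the convergent recurrence hₖ = aₖ·hₖ₋₁ + hₖ₋₂ (and likewise for the denominators kₖ):
a_0 = 10: 10/1
a_1 = 3: 31/3
a_2 = 1: 41/4
a_3 = 7: 318/31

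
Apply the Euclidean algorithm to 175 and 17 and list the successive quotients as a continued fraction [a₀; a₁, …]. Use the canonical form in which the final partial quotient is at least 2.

[10; 3, 2, 2]

Run the Euclidean algorithm, recording each quotient:
⌊175/17⌋ = 10, remainder 5
⌊17/5⌋ = 3, remainder 2
⌊5/2⌋ = 2, remainder 1
⌊2/1⌋ = 2, remainder 0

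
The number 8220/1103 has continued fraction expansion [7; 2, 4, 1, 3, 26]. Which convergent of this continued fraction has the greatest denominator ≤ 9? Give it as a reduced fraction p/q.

a_0 = 7: 7/1  (≤ bound)
a_1 = 2: 15/2  (≤ bound)
a_2 = 4: 67/9  (≤ bound)
a_3 = 1: 82/11  (> 9, stop)

67/9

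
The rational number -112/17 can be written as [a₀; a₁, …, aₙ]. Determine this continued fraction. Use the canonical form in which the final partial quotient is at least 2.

[-7; 2, 2, 3]

-112 ÷ 17 → quotient -7, remainder 7
17 ÷ 7 → quotient 2, remainder 3
7 ÷ 3 → quotient 2, remainder 1
3 ÷ 1 → quotient 3, remainder 0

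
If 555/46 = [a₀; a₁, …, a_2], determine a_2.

⌊555/46⌋ = 12, remainder 3
⌊46/3⌋ = 15, remainder 1
⌊3/1⌋ = 3, remainder 0

3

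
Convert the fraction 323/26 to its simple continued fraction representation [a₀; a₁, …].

[12; 2, 2, 1, 3]

⌊323/26⌋ = 12, remainder 11
⌊26/11⌋ = 2, remainder 4
⌊11/4⌋ = 2, remainder 3
⌊4/3⌋ = 1, remainder 1
⌊3/1⌋ = 3, remainder 0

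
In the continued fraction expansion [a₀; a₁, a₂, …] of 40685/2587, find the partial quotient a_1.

Apply division with remainder until the remainder is 0:
40685 = 15·2587 + 1880, so a_0 = 15
2587 = 1·1880 + 707, so a_1 = 1

1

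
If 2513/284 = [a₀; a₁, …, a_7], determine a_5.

Apply division with remainder until the remainder is 0:
⌊2513/284⌋ = 8, remainder 241
⌊284/241⌋ = 1, remainder 43
⌊241/43⌋ = 5, remainder 26
⌊43/26⌋ = 1, remainder 17
⌊26/17⌋ = 1, remainder 9
⌊17/9⌋ = 1, remainder 8

1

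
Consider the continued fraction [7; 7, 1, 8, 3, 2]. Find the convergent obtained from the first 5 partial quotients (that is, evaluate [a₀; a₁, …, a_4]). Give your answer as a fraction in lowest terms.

1575/221

Build up convergents one term at a time:
a_0 = 7: 7/1
a_1 = 7: 50/7
a_2 = 1: 57/8
a_3 = 8: 506/71
a_4 = 3: 1575/221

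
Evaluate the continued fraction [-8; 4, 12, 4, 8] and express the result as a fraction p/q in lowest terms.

-12788/1649

Use the convergent recurrence hₖ = aₖ·hₖ₋₁ + hₖ₋₂ (and likewise for the denominators kₖ):
a_0 = -8: -8/1
a_1 = 4: -31/4
a_2 = 12: -380/49
a_3 = 4: -1551/200
a_4 = 8: -12788/1649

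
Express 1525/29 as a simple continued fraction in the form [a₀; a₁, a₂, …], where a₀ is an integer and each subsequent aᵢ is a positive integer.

[52; 1, 1, 2, 2, 2]

1525 = 52·29 + 17, so a_0 = 52
29 = 1·17 + 12, so a_1 = 1
17 = 1·12 + 5, so a_2 = 1
12 = 2·5 + 2, so a_3 = 2
5 = 2·2 + 1, so a_4 = 2
2 = 2·1 + 0, so a_5 = 2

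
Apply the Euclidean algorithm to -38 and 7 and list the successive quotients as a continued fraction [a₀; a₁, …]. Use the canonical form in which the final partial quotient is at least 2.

[-6; 1, 1, 3]

-38 = -6·7 + 4, so a_0 = -6
7 = 1·4 + 3, so a_1 = 1
4 = 1·3 + 1, so a_2 = 1
3 = 3·1 + 0, so a_3 = 3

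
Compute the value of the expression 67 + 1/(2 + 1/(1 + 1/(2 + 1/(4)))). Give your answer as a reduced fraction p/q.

2358/35

Use the convergent recurrence hₖ = aₖ·hₖ₋₁ + hₖ₋₂ (and likewise for the denominators kₖ):
a_0 = 67: 67/1
a_1 = 2: 135/2
a_2 = 1: 202/3
a_3 = 2: 539/8
a_4 = 4: 2358/35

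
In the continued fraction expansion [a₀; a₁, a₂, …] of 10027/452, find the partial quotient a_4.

9

10027 ÷ 452 → quotient 22, remainder 83
452 ÷ 83 → quotient 5, remainder 37
83 ÷ 37 → quotient 2, remainder 9
37 ÷ 9 → quotient 4, remainder 1
9 ÷ 1 → quotient 9, remainder 0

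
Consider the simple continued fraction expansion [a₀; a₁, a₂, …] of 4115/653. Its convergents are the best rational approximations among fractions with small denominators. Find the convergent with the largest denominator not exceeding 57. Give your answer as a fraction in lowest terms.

334/53

a_0 = 6: 6/1  (≤ bound)
a_1 = 3: 19/3  (≤ bound)
a_2 = 3: 63/10  (≤ bound)
a_3 = 5: 334/53  (≤ bound)
a_4 = 1: 397/63  (> 57, stop)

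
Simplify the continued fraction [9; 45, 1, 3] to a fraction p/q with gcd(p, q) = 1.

a_0 = 9: 9/1
a_1 = 45: 406/45
a_2 = 1: 415/46
a_3 = 3: 1651/183

1651/183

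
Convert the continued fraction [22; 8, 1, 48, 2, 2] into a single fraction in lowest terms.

a_0 = 22: 22/1
a_1 = 8: 177/8
a_2 = 1: 199/9
a_3 = 48: 9729/440
a_4 = 2: 19657/889
a_5 = 2: 49043/2218

49043/2218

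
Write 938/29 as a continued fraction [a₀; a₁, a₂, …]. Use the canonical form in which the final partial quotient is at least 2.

[32; 2, 1, 9]

938 ÷ 29 → quotient 32, remainder 10
29 ÷ 10 → quotient 2, remainder 9
10 ÷ 9 → quotient 1, remainder 1
9 ÷ 1 → quotient 9, remainder 0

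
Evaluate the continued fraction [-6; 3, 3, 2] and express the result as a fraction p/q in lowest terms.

a_0 = -6: -6/1
a_1 = 3: -17/3
a_2 = 3: -57/10
a_3 = 2: -131/23

-131/23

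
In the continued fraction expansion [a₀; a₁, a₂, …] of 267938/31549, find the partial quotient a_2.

Apply division with remainder until the remainder is 0:
267938 ÷ 31549 → quotient 8, remainder 15546
31549 ÷ 15546 → quotient 2, remainder 457
15546 ÷ 457 → quotient 34, remainder 8

34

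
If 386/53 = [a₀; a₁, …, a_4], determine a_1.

386 = 7·53 + 15, so a_0 = 7
53 = 3·15 + 8, so a_1 = 3

3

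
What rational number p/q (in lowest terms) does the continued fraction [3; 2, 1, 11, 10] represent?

1180/353

Compute successive convergents:
a_0 = 3: 3/1
a_1 = 2: 7/2
a_2 = 1: 10/3
a_3 = 11: 117/35
a_4 = 10: 1180/353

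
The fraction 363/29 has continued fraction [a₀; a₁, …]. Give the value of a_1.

363 ÷ 29 → quotient 12, remainder 15
29 ÷ 15 → quotient 1, remainder 14

1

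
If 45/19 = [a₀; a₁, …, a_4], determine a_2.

1

Run the Euclidean algorithm, recording each quotient:
45 ÷ 19 → quotient 2, remainder 7
19 ÷ 7 → quotient 2, remainder 5
7 ÷ 5 → quotient 1, remainder 2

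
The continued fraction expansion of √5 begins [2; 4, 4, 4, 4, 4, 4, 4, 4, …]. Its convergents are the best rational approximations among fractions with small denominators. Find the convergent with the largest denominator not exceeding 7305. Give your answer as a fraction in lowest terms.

12238/5473

a_0 = 2: 2/1  (≤ bound)
a_1 = 4: 9/4  (≤ bound)
a_2 = 4: 38/17  (≤ bound)
a_3 = 4: 161/72  (≤ bound)
a_4 = 4: 682/305  (≤ bound)
a_5 = 4: 2889/1292  (≤ bound)
a_6 = 4: 12238/5473  (≤ bound)
a_7 = 4: 51841/23184  (> 7305, stop)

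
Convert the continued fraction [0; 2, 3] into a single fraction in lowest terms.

Start with 3.
2 + 1/(3/1) = 2 + 1/3 = 7/3
0 + 1/(7/3) = 0 + 3/7 = 3/7

3/7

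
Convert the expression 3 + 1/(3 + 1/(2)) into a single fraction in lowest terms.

23/7

a_0 = 3: 3/1
a_1 = 3: 10/3
a_2 = 2: 23/7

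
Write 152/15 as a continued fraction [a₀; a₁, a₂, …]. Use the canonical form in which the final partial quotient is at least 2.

Run the Euclidean algorithm, recording each quotient:
152 = 10·15 + 2, so a_0 = 10
15 = 7·2 + 1, so a_1 = 7
2 = 2·1 + 0, so a_2 = 2

[10; 7, 2]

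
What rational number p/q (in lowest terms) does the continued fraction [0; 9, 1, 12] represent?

Start with 12.
1 + 1/(12/1) = 1 + 1/12 = 13/12
9 + 1/(13/12) = 9 + 12/13 = 129/13
0 + 1/(129/13) = 0 + 13/129 = 13/129

13/129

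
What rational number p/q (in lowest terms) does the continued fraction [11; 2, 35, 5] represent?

4103/357

Start with 5.
35 + 1/(5/1) = 35 + 1/5 = 176/5
2 + 1/(176/5) = 2 + 5/176 = 357/176
11 + 1/(357/176) = 11 + 176/357 = 4103/357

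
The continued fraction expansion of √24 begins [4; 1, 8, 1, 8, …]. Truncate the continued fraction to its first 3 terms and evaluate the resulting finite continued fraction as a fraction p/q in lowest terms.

a_0 = 4: 4/1
a_1 = 1: 5/1
a_2 = 8: 44/9

44/9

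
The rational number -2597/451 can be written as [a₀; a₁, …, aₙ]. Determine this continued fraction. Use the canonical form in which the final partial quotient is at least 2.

[-6; 4, 7, 3, 1, 3]

⌊-2597/451⌋ = -6, remainder 109
⌊451/109⌋ = 4, remainder 15
⌊109/15⌋ = 7, remainder 4
⌊15/4⌋ = 3, remainder 3
⌊4/3⌋ = 1, remainder 1
⌊3/1⌋ = 3, remainder 0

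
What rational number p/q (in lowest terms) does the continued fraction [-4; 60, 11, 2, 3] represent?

Starting at the tail and folding back:
Start with 3.
2 + 1/(3/1) = 2 + 1/3 = 7/3
11 + 1/(7/3) = 11 + 3/7 = 80/7
60 + 1/(80/7) = 60 + 7/80 = 4807/80
-4 + 1/(4807/80) = -4 + 80/4807 = -19148/4807

-19148/4807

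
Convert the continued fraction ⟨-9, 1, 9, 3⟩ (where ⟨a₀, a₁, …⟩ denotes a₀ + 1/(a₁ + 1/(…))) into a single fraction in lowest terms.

-251/31

Start with 3.
9 + 1/(3/1) = 9 + 1/3 = 28/3
1 + 1/(28/3) = 1 + 3/28 = 31/28
-9 + 1/(31/28) = -9 + 28/31 = -251/31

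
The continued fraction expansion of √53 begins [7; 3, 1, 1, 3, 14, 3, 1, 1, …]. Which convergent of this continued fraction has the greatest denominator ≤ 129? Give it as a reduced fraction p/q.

182/25

a_0 = 7: 7/1  (≤ bound)
a_1 = 3: 22/3  (≤ bound)
a_2 = 1: 29/4  (≤ bound)
a_3 = 1: 51/7  (≤ bound)
a_4 = 3: 182/25  (≤ bound)
a_5 = 14: 2599/357  (> 129, stop)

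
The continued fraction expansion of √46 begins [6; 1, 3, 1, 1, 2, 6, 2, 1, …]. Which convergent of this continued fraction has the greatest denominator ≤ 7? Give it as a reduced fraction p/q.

a_0 = 6: 6/1  (≤ bound)
a_1 = 1: 7/1  (≤ bound)
a_2 = 3: 27/4  (≤ bound)
a_3 = 1: 34/5  (≤ bound)
a_4 = 1: 61/9  (> 7, stop)

34/5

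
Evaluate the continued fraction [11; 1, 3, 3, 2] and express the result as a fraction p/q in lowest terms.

353/30

Start with 2.
3 + 1/(2/1) = 3 + 1/2 = 7/2
3 + 1/(7/2) = 3 + 2/7 = 23/7
1 + 1/(23/7) = 1 + 7/23 = 30/23
11 + 1/(30/23) = 11 + 23/30 = 353/30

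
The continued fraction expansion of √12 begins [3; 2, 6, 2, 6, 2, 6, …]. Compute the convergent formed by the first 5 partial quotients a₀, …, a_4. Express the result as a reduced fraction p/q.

627/181

a_0 = 3: 3/1
a_1 = 2: 7/2
a_2 = 6: 45/13
a_3 = 2: 97/28
a_4 = 6: 627/181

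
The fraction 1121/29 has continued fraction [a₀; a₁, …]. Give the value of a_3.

1

Repeatedly divide and take the remainder:
⌊1121/29⌋ = 38, remainder 19
⌊29/19⌋ = 1, remainder 10
⌊19/10⌋ = 1, remainder 9
⌊10/9⌋ = 1, remainder 1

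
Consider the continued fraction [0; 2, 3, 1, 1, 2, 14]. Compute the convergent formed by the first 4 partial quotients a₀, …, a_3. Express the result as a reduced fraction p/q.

4/9

a_0 = 0: 0/1
a_1 = 2: 1/2
a_2 = 3: 3/7
a_3 = 1: 4/9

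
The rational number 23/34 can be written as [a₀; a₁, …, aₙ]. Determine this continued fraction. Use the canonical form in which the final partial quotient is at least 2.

[0; 1, 2, 11]

Apply division with remainder until the remainder is 0:
23 = 0·34 + 23, so a_0 = 0
34 = 1·23 + 11, so a_1 = 1
23 = 2·11 + 1, so a_2 = 2
11 = 11·1 + 0, so a_3 = 11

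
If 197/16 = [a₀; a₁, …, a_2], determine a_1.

3

197 ÷ 16 → quotient 12, remainder 5
16 ÷ 5 → quotient 3, remainder 1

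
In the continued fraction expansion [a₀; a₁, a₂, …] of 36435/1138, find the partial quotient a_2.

Run the Euclidean algorithm, recording each quotient:
⌊36435/1138⌋ = 32, remainder 19
⌊1138/19⌋ = 59, remainder 17
⌊19/17⌋ = 1, remainder 2

1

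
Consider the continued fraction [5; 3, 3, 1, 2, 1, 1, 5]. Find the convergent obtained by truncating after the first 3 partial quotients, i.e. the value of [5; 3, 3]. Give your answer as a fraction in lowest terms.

Start with 3.
3 + 1/(3/1) = 3 + 1/3 = 10/3
5 + 1/(10/3) = 5 + 3/10 = 53/10

53/10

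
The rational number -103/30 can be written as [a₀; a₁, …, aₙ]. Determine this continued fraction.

[-4; 1, 1, 3, 4]

⌊-103/30⌋ = -4, remainder 17
⌊30/17⌋ = 1, remainder 13
⌊17/13⌋ = 1, remainder 4
⌊13/4⌋ = 3, remainder 1
⌊4/1⌋ = 4, remainder 0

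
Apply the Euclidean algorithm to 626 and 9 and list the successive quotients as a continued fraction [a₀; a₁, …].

[69; 1, 1, 4]

⌊626/9⌋ = 69, remainder 5
⌊9/5⌋ = 1, remainder 4
⌊5/4⌋ = 1, remainder 1
⌊4/1⌋ = 4, remainder 0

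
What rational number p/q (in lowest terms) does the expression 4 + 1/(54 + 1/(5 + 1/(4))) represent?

Build up convergents one term at a time:
a_0 = 4: 4/1
a_1 = 54: 217/54
a_2 = 5: 1089/271
a_3 = 4: 4573/1138

4573/1138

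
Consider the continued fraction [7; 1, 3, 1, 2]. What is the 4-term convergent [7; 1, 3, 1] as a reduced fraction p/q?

39/5

Start with 1.
3 + 1/(1/1) = 3 + 1/1 = 4/1
1 + 1/(4/1) = 1 + 1/4 = 5/4
7 + 1/(5/4) = 7 + 4/5 = 39/5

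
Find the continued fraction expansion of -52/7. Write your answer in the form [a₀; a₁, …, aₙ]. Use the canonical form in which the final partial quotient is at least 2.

[-8; 1, 1, 3]

Run the Euclidean algorithm, recording each quotient:
⌊-52/7⌋ = -8, remainder 4
⌊7/4⌋ = 1, remainder 3
⌊4/3⌋ = 1, remainder 1
⌊3/1⌋ = 3, remainder 0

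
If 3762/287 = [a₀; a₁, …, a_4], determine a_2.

⌊3762/287⌋ = 13, remainder 31
⌊287/31⌋ = 9, remainder 8
⌊31/8⌋ = 3, remainder 7

3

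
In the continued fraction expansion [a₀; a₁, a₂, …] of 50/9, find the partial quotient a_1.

1

Apply division with remainder until the remainder is 0:
50 = 5·9 + 5, so a_0 = 5
9 = 1·5 + 4, so a_1 = 1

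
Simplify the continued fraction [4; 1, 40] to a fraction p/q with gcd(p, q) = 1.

Start with 40.
1 + 1/(40/1) = 1 + 1/40 = 41/40
4 + 1/(41/40) = 4 + 40/41 = 204/41

204/41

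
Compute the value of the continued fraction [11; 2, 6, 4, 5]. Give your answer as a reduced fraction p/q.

a_0 = 11: 11/1
a_1 = 2: 23/2
a_2 = 6: 149/13
a_3 = 4: 619/54
a_4 = 5: 3244/283

3244/283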